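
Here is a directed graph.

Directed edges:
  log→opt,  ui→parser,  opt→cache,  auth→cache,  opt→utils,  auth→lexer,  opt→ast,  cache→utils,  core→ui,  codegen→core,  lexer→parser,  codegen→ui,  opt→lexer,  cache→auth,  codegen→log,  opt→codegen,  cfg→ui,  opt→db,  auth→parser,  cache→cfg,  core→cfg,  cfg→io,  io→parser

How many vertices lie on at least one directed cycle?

A vertex is on a directed cycle iff it belongs to a strongly connected component of size ≥ 2 (or has a self-loop).
The vertices on cycles are {log, opt, auth, cache, codegen} — 5 in total.

5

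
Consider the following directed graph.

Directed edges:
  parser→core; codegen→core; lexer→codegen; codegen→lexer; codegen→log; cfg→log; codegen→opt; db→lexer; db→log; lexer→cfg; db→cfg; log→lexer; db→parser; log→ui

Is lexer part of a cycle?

lexer is on a cycle iff lexer can reach itself via ≥1 edge.
lexer → codegen → lexer — yes.

Yes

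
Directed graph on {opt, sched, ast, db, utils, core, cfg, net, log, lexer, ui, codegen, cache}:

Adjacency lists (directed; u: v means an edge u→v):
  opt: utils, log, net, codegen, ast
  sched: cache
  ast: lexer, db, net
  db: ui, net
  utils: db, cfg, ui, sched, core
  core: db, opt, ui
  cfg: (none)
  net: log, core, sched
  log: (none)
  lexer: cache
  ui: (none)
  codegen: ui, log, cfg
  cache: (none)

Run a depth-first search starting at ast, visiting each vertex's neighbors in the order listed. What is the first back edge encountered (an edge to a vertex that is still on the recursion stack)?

core→db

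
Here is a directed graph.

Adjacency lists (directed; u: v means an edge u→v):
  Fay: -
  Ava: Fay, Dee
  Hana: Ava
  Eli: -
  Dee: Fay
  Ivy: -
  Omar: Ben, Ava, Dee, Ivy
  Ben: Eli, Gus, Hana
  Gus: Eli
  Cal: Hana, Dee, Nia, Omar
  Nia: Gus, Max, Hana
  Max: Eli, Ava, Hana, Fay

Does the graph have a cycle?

DFS with white/gray/black marking, starting from Omar:
Omar gray
  Ben gray
    Eli gray
    Eli black
    Gus gray
      Gus→Eli: Eli black — skip
    Gus black
    Hana gray
      Ava gray
        Fay gray
        Fay black
        Dee gray
          Dee→Fay: Fay black — skip
        Dee black
      Ava black
    Hana black
  Ben black
  Omar→Ava: Ava black — skip
  Omar→Dee: Dee black — skip
  Ivy gray
  Ivy black
Omar black
Cal gray
  Cal→Hana: Hana black — skip
  Cal→Dee: Dee black — skip
  Nia gray
    Nia→Gus: Gus black — skip
    Max gray
      Max→Eli: Eli black — skip
      Max→Ava: Ava black — skip
      Max→Hana: Hana black — skip
      Max→Fay: Fay black — skip
    Max black
    Nia→Hana: Hana black — skip
  Nia black
  Cal→Omar: Omar black — skip
Cal black
Every edge goes to a white or black vertex — no back edge, so the graph is acyclic.

No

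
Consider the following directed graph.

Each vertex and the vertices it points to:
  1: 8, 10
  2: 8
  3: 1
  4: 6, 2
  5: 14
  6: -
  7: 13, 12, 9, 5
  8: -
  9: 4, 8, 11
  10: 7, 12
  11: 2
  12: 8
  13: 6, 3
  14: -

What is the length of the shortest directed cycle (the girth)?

For each vertex v, BFS finds the shortest path from v back to v.
The shortest such closed walk is 10 → 7 → 13 → 3 → 1 → 10, length 5.

5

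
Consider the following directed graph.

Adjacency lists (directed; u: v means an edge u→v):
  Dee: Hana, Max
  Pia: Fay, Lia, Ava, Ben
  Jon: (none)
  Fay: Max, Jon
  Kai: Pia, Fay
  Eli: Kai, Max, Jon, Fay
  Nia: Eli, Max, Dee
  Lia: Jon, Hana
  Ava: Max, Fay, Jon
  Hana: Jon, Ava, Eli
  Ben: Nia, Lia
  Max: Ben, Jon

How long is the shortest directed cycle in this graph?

3

For each vertex v, BFS finds the shortest path from v back to v.
The shortest such closed walk is Ben → Nia → Max → Ben, length 3.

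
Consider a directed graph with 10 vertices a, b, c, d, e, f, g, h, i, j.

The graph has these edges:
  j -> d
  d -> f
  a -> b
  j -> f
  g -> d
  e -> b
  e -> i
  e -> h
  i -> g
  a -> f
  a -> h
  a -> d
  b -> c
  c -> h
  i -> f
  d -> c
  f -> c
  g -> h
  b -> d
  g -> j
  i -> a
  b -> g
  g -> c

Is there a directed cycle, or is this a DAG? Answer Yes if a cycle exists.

No

DFS with white/gray/black marking, starting from b:
b gray
  d gray
    f gray
      c gray
        h gray
        h black
      c black
    f black
    d→c: c black — skip
  d black
  b→c: c black — skip
  g gray
    j gray
      j→f: f black — skip
      j→d: d black — skip
    j black
    g→c: c black — skip
    g→h: h black — skip
    g→d: d black — skip
  g black
b black
a gray
  a→f: f black — skip
  a→b: b black — skip
  a→h: h black — skip
  a→d: d black — skip
a black
e gray
  e→b: b black — skip
  i gray
    i→f: f black — skip
    i→a: a black — skip
    i→g: g black — skip
  i black
  e→h: h black — skip
e black
Every edge goes to a white or black vertex — no back edge, so the graph is acyclic.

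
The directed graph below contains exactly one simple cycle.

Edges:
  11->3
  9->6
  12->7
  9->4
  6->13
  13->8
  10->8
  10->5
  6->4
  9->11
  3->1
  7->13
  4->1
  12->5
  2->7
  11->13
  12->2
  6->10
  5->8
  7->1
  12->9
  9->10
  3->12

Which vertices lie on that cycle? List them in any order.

3, 9, 11, 12

DFS with gray/black marking from 12:
12 gray
  9 gray
    6 gray
      13 gray
        8 gray
        8 black
      13 black
      10 gray
        5 gray
          5→8: 8 black — skip
        5 black
        10→8: 8 black — skip
      10 black
      4 gray
        1 gray
        1 black
      4 black
    6 black
    9→10: 10 black — skip
    9→4: 4 black — skip
    11 gray
      11→13: 13 black — skip
      3 gray
        3→12: 12 is gray → back edge
Back edge closes the cycle 12 → 9 → 11 → 3 → 12; its vertices are {3, 9, 11, 12}.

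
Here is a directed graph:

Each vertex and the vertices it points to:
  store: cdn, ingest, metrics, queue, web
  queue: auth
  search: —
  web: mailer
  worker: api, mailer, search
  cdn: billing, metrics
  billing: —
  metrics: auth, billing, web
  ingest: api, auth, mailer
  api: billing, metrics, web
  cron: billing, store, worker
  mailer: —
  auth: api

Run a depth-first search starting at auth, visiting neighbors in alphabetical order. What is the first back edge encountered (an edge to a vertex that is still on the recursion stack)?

DFS from auth (visiting neighbors in alphabetical order); mark gray on enter, black on exit:
auth gray
  api gray
    billing gray
    billing black
    metrics gray
      metrics→auth: auth is gray → back edge
First back edge: metrics → auth.

metrics→auth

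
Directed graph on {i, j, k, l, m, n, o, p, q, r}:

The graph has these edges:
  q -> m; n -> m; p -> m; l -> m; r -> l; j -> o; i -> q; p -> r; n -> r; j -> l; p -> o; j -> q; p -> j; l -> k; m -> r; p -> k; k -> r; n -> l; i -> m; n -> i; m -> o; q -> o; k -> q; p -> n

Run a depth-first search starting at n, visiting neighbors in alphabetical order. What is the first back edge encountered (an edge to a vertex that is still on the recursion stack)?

DFS from n (visiting neighbors in alphabetical order); mark gray on enter, black on exit:
n gray
  i gray
    m gray
      o gray
      o black
      r gray
        l gray
          k gray
            q gray
              q→m: m is gray → back edge
First back edge: q → m.

q->m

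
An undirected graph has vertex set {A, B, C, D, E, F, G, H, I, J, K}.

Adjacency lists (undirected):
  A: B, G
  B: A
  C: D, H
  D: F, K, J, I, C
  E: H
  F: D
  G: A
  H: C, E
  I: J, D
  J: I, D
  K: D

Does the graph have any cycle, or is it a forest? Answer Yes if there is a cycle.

Yes

DFS, tracking each vertex's parent; an edge to a visited non-parent vertex closes a cycle.
Start from C:
visit C (parent –)
  visit D (parent C)
    visit F (parent D)
      F–D: parent, skip
    visit K (parent D)
      K–D: parent, skip
    visit J (parent D)
      visit I (parent J)
        I–J: parent, skip
        I–D: D visited and ≠ parent → cycle
Cycle: D – J – I – D.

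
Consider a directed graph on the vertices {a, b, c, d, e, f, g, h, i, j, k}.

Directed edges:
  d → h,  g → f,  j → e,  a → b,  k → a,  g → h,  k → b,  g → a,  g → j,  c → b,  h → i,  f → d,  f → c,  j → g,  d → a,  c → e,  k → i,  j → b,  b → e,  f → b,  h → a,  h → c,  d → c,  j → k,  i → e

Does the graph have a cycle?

Yes

DFS with white/gray/black marking, starting from i:
i gray
  e gray
  e black
i black
a gray
  b gray
    b→e: e black — skip
  b black
a black
c gray
  c→b: b black — skip
  c→e: e black — skip
c black
d gray
  h gray
    h→i: i black — skip
    h→c: c black — skip
    h→a: a black — skip
  h black
  d→a: a black — skip
  d→c: c black — skip
d black
f gray
  f→c: c black — skip
  f→b: b black — skip
  f→d: d black — skip
f black
g gray
  g→a: a black — skip
  g→f: f black — skip
  j gray
    j→b: b black — skip
    j→g: g is gray → back edge
Back edge found, so a cycle exists: g → j → g.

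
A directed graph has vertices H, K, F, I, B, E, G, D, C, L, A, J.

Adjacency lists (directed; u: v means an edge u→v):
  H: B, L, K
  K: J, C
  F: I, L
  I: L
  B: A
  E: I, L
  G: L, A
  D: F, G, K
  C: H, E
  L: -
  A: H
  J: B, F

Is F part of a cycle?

No

F lies on a cycle iff there is a path from F back to itself.
Exploring from F, it never reaches itself; equivalently, its strongly connected component is a singleton.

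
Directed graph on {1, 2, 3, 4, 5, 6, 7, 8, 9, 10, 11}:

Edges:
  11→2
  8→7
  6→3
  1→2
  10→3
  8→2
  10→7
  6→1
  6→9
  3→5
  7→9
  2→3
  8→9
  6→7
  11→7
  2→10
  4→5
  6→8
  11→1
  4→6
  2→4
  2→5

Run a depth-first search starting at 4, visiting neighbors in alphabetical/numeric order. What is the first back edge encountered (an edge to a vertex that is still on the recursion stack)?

DFS from 4 (visiting neighbors in alphabetical/numeric order); mark gray on enter, black on exit:
4 gray
  5 gray
  5 black
  6 gray
    1 gray
      2 gray
        3 gray
          3→5: 5 black — skip
        3 black
        2→4: 4 is gray → back edge
First back edge: 2 → 4.

2→4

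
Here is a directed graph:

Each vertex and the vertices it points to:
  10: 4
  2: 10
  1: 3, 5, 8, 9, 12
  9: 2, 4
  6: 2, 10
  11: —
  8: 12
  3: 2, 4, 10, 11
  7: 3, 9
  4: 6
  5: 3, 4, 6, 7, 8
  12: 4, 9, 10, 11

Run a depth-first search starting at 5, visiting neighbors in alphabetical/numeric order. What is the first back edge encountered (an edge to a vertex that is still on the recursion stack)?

6->2

DFS from 5 (visiting neighbors in alphabetical/numeric order); mark gray on enter, black on exit:
5 gray
  3 gray
    2 gray
      10 gray
        4 gray
          6 gray
            6→2: 2 is gray → back edge
First back edge: 6 → 2.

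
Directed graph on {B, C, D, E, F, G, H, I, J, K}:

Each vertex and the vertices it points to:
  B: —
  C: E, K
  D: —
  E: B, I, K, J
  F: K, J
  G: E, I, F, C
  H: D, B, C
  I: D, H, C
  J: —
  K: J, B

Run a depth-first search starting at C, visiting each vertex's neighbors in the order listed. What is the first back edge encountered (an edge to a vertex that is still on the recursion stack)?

H→C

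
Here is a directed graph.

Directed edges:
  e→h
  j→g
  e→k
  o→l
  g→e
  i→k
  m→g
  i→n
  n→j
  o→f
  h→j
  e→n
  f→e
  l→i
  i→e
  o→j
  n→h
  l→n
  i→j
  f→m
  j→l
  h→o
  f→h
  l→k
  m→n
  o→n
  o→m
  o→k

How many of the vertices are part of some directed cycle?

10

A vertex is on a directed cycle iff it belongs to a strongly connected component of size ≥ 2 (or has a self-loop).
The vertices on cycles are {e, f, g, h, i, j, l, m, n, o} — 10 in total.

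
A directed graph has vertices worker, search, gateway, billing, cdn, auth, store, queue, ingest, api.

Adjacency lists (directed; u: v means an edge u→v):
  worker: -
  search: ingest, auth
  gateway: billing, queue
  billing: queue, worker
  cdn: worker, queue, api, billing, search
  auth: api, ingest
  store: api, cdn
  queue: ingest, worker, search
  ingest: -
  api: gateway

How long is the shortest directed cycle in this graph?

For each vertex v, BFS finds the shortest path from v back to v.
The shortest such closed walk is api → gateway → queue → search → auth → api, length 5.

5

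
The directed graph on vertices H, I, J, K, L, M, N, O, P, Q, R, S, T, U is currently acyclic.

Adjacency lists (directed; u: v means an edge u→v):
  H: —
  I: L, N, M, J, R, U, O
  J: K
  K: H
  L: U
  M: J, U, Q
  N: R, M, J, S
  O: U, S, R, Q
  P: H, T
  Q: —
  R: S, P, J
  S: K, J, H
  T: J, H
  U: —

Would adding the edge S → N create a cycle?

Yes

Adding S→N creates a cycle iff N can already reach S.
Path from N: N → S.
So N → … → S → N is a cycle.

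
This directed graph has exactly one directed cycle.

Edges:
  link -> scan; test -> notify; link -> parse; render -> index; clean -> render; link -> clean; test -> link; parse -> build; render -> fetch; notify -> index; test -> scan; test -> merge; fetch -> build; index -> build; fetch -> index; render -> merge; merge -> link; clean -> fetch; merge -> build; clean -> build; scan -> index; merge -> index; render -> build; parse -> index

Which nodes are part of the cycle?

DFS with gray/black marking from link:
link gray
  scan gray
    index gray
      build gray
      build black
    index black
  scan black
  parse gray
    parse→index: index black — skip
    parse→build: build black — skip
  parse black
  clean gray
    clean→build: build black — skip
    fetch gray
      fetch→build: build black — skip
      fetch→index: index black — skip
    fetch black
    render gray
      render→index: index black — skip
      merge gray
        merge→build: build black — skip
        merge→index: index black — skip
        merge→link: link is gray → back edge
Back edge closes the cycle link → clean → render → merge → link; its vertices are {link, clean, merge, render}.

link, clean, merge, render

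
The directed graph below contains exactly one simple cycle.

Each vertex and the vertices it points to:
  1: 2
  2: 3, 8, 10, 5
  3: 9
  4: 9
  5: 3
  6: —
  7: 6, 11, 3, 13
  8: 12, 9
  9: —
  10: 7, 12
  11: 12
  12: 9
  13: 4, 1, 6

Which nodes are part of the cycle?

1, 2, 7, 10, 13

DFS with gray/black marking from 13:
13 gray
  4 gray
    9 gray
    9 black
  4 black
  1 gray
    2 gray
      3 gray
        3→9: 9 black — skip
      3 black
      8 gray
        12 gray
          12→9: 9 black — skip
        12 black
        8→9: 9 black — skip
      8 black
      10 gray
        7 gray
          6 gray
          6 black
          11 gray
            11→12: 12 black — skip
          11 black
          7→3: 3 black — skip
          7→13: 13 is gray → back edge
Back edge closes the cycle 13 → 1 → 2 → 10 → 7 → 13; its vertices are {1, 2, 7, 10, 13}.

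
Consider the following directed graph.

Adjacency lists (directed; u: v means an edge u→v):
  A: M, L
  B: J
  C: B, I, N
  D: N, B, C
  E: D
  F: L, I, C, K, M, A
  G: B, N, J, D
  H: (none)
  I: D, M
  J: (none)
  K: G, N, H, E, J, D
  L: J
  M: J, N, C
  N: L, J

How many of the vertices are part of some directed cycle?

4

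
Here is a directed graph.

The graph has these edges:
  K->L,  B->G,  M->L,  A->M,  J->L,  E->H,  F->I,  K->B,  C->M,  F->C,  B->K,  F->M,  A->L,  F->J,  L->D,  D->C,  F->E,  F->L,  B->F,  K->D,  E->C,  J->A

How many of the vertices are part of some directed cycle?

A vertex is on a directed cycle iff it belongs to a strongly connected component of size ≥ 2 (or has a self-loop).
The vertices on cycles are {B, C, D, K, L, M} — 6 in total.

6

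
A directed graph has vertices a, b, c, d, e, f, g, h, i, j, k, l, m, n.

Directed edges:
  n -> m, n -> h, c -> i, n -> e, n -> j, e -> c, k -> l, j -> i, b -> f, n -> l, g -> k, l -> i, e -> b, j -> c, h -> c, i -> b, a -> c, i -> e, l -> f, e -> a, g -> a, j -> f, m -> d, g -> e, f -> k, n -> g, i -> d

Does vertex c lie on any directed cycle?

Yes

c is on a cycle iff c can reach itself via ≥1 edge.
c → i → e → c — yes.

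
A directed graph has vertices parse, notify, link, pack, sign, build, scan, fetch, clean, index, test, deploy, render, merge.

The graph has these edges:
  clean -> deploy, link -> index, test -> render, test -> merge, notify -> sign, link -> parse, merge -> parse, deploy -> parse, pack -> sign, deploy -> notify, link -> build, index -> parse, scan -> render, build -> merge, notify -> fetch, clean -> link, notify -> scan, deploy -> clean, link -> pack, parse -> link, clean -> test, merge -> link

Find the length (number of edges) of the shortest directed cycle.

2

For each vertex v, BFS finds the shortest path from v back to v.
The shortest such closed walk is deploy → clean → deploy, length 2.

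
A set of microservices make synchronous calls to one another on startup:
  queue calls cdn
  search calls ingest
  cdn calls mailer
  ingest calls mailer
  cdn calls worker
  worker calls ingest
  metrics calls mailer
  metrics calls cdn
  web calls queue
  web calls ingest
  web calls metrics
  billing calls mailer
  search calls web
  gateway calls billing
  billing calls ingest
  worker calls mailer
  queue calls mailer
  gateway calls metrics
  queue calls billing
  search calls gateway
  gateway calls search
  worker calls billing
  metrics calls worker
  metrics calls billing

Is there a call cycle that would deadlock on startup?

DFS with white/gray/black marking, starting from gateway:
gateway gray
  billing gray
    mailer gray
    mailer black
    ingest gray
      ingest→mailer: mailer black — skip
    ingest black
  billing black
  metrics gray
    metrics→mailer: mailer black — skip
    metrics→billing: billing black — skip
    worker gray
      worker→ingest: ingest black — skip
      worker→mailer: mailer black — skip
      worker→billing: billing black — skip
    worker black
    cdn gray
      cdn→mailer: mailer black — skip
      cdn→worker: worker black — skip
    cdn black
  metrics black
  search gray
    search→ingest: ingest black — skip
    search→gateway: gateway is gray → back edge
Back edge found, so a cycle exists: gateway → search → gateway.

Yes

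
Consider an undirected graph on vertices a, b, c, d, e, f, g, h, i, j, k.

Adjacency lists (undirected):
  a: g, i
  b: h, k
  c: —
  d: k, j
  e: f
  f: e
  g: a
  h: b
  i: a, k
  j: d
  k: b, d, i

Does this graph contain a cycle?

No

DFS, tracking each vertex's parent; an edge to a visited non-parent vertex closes a cycle.
Start from f:
visit f (parent –)
  visit e (parent f)
    e–f: parent, skip
visit a (parent –)
  visit g (parent a)
    g–a: parent, skip
  visit i (parent a)
    i–a: parent, skip
    visit k (parent i)
      visit b (parent k)
        visit h (parent b)
          h–b: parent, skip
        b–k: parent, skip
      visit d (parent k)
        d–k: parent, skip
        visit j (parent d)
          j–d: parent, skip
      k–i: parent, skip
visit c (parent –)
No non-parent visited neighbor found — the graph is a forest.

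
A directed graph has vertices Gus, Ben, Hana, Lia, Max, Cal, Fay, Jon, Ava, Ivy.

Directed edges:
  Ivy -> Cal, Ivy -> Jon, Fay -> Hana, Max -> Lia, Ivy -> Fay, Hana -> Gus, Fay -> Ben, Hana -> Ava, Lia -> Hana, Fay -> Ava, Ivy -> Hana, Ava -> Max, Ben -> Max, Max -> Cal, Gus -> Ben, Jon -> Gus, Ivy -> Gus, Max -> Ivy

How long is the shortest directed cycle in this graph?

For each vertex v, BFS finds the shortest path from v back to v.
The shortest such closed walk is Ben → Max → Ivy → Fay → Ben, length 4.

4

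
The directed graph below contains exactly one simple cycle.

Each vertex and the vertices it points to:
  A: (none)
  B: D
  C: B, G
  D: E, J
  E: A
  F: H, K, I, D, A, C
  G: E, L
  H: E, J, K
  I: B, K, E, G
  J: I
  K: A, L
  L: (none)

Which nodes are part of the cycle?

DFS with gray/black marking from I:
I gray
  B gray
    D gray
      E gray
        A gray
        A black
      E black
      J gray
        J→I: I is gray → back edge
Back edge closes the cycle I → B → D → J → I; its vertices are {B, D, I, J}.

B, D, I, J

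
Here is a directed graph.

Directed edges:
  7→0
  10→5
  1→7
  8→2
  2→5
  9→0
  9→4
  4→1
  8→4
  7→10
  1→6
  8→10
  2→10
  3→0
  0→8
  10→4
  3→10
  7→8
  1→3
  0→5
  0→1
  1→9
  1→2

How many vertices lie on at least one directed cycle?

9

A vertex is on a directed cycle iff it belongs to a strongly connected component of size ≥ 2 (or has a self-loop).
The vertices on cycles are {0, 1, 2, 3, 4, 7, 8, 9, 10} — 9 in total.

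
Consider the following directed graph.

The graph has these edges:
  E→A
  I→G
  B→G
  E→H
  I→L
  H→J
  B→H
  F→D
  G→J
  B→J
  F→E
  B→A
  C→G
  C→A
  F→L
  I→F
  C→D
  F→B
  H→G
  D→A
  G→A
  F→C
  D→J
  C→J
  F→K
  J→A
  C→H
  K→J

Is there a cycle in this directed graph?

DFS with white/gray/black marking, starting from A:
A gray
A black
F gray
  D gray
    D→A: A black — skip
    J gray
      J→A: A black — skip
    J black
  D black
  B gray
    B→J: J black — skip
    H gray
      G gray
        G→J: J black — skip
        G→A: A black — skip
      G black
      H→J: J black — skip
    H black
    B→G: G black — skip
    B→A: A black — skip
  B black
  K gray
    K→J: J black — skip
  K black
  L gray
  L black
  E gray
    E→A: A black — skip
    E→H: H black — skip
  E black
  C gray
    C→G: G black — skip
    C→J: J black — skip
    C→H: H black — skip
    C→D: D black — skip
    C→A: A black — skip
  C black
F black
I gray
  I→L: L black — skip
  I→F: F black — skip
  I→G: G black — skip
I black
Every edge goes to a white or black vertex — no back edge, so the graph is acyclic.

No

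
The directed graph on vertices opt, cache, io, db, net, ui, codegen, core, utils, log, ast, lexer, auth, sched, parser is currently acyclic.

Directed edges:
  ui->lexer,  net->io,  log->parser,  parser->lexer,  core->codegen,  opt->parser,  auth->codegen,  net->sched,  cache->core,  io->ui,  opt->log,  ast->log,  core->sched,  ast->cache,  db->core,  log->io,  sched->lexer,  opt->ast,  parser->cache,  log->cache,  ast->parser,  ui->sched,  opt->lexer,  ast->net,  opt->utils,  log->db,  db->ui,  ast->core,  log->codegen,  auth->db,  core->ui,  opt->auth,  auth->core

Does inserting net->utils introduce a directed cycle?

Adding net→utils creates a cycle iff utils can already reach net.
Explore from utils: no path reaches net. The graph stays acyclic.

No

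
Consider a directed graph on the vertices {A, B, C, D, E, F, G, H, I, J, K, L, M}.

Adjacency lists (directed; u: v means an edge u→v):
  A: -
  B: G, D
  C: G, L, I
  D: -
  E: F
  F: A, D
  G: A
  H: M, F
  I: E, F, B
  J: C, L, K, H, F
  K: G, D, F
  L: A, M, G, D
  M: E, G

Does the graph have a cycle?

DFS with white/gray/black marking, starting from B:
B gray
  G gray
    A gray
    A black
  G black
  D gray
  D black
B black
C gray
  C→G: G black — skip
  L gray
    L→A: A black — skip
    M gray
      E gray
        F gray
          F→A: A black — skip
          F→D: D black — skip
        F black
      E black
      M→G: G black — skip
    M black
    L→G: G black — skip
    L→D: D black — skip
  L black
  I gray
    I→E: E black — skip
    I→F: F black — skip
    I→B: B black — skip
  I black
C black
H gray
  H→M: M black — skip
  H→F: F black — skip
H black
J gray
  J→C: C black — skip
  J→L: L black — skip
  K gray
    K→G: G black — skip
    K→D: D black — skip
    K→F: F black — skip
  K black
  J→H: H black — skip
  J→F: F black — skip
J black
Every edge goes to a white or black vertex — no back edge, so the graph is acyclic.

No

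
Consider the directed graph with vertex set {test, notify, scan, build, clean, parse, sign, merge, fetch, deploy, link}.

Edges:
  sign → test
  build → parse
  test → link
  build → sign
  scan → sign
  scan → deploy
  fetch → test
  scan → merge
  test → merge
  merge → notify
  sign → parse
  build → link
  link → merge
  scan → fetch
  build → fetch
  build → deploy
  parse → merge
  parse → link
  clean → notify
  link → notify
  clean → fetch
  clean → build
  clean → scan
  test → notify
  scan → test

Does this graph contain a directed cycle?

No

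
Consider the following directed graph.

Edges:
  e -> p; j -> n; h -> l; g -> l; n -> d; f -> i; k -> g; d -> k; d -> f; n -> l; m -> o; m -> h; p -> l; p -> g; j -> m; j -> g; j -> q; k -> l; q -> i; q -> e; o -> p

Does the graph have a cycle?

No

DFS with white/gray/black marking, starting from h:
h gray
  l gray
  l black
h black
d gray
  k gray
    g gray
      g→l: l black — skip
    g black
    k→l: l black — skip
  k black
  f gray
    i gray
    i black
  f black
d black
e gray
  p gray
    p→g: g black — skip
    p→l: l black — skip
  p black
e black
j gray
  m gray
    m→h: h black — skip
    o gray
      o→p: p black — skip
    o black
  m black
  q gray
    q→i: i black — skip
    q→e: e black — skip
  q black
  n gray
    n→d: d black — skip
    n→l: l black — skip
  n black
  j→g: g black — skip
j black
Every edge goes to a white or black vertex — no back edge, so the graph is acyclic.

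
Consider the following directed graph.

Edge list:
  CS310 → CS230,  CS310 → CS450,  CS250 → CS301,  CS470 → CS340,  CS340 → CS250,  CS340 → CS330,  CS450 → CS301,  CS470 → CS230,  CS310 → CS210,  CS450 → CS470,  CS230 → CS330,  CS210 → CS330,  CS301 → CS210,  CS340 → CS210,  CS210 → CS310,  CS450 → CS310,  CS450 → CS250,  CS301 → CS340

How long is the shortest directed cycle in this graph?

2

For each vertex v, BFS finds the shortest path from v back to v.
The shortest such closed walk is CS310 → CS210 → CS310, length 2.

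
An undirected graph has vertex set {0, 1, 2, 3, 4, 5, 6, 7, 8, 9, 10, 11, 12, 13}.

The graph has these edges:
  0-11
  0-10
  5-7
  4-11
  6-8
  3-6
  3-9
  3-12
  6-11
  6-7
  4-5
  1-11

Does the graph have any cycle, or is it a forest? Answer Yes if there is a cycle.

Yes

DFS, tracking each vertex's parent; an edge to a visited non-parent vertex closes a cycle.
Start from 3:
visit 3 (parent –)
  visit 9 (parent 3)
    9–3: parent, skip
  visit 6 (parent 3)
    visit 7 (parent 6)
      visit 5 (parent 7)
        5–7: parent, skip
        visit 4 (parent 5)
          4–5: parent, skip
          visit 11 (parent 4)
            visit 0 (parent 11)
              0–11: parent, skip
              visit 10 (parent 0)
                10–0: parent, skip
            visit 1 (parent 11)
              1–11: parent, skip
            11–6: 6 visited and ≠ parent → cycle
Cycle: 6 – 7 – 5 – 4 – 11 – 6.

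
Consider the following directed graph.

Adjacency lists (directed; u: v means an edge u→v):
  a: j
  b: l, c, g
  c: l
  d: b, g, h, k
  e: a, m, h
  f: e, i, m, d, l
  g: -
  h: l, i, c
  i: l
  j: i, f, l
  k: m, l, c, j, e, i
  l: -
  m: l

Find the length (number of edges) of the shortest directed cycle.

4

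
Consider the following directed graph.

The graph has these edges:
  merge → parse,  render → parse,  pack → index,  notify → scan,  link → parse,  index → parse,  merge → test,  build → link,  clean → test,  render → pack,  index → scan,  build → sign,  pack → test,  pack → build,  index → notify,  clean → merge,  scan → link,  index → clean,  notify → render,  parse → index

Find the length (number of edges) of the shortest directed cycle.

2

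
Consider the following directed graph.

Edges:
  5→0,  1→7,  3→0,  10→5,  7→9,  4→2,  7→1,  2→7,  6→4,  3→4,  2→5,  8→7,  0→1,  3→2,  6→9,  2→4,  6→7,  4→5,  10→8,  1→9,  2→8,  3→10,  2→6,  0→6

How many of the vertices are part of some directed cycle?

7

A vertex is on a directed cycle iff it belongs to a strongly connected component of size ≥ 2 (or has a self-loop).
The vertices on cycles are {0, 1, 2, 4, 5, 6, 7} — 7 in total.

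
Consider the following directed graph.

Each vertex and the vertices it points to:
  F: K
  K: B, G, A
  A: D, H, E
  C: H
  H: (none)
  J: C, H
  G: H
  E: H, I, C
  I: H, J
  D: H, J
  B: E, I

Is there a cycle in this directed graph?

No

DFS with white/gray/black marking, starting from C:
C gray
  H gray
  H black
C black
F gray
  K gray
    B gray
      E gray
        E→H: H black — skip
        I gray
          I→H: H black — skip
          J gray
            J→C: C black — skip
            J→H: H black — skip
          J black
        I black
        E→C: C black — skip
      E black
      B→I: I black — skip
    B black
    G gray
      G→H: H black — skip
    G black
    A gray
      D gray
        D→H: H black — skip
        D→J: J black — skip
      D black
      A→H: H black — skip
      A→E: E black — skip
    A black
  K black
F black
Every edge goes to a white or black vertex — no back edge, so the graph is acyclic.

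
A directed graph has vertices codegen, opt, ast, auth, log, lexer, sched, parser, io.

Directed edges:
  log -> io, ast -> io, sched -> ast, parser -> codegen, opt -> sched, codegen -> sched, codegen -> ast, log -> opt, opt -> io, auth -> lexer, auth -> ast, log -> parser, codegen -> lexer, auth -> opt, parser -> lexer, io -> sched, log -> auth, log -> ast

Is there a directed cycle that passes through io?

io is on a cycle iff io can reach itself via ≥1 edge.
io → sched → ast → io — yes.

Yes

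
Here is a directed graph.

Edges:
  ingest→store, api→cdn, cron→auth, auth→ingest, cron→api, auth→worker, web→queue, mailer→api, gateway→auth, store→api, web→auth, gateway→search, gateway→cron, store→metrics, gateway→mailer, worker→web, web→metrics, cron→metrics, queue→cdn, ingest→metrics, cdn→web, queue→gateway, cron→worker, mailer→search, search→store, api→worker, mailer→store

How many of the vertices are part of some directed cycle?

A vertex is on a directed cycle iff it belongs to a strongly connected component of size ≥ 2 (or has a self-loop).
The vertices on cycles are {api, cdn, web, auth, cron, queue, store, ingest, mailer, search, worker, gateway} — 12 in total.

12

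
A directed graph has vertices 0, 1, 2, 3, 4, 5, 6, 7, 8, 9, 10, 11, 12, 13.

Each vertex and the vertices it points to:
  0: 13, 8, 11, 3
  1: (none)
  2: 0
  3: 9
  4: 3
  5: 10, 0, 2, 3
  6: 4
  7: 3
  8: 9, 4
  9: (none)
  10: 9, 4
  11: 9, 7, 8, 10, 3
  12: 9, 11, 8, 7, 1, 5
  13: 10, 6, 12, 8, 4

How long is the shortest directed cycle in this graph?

4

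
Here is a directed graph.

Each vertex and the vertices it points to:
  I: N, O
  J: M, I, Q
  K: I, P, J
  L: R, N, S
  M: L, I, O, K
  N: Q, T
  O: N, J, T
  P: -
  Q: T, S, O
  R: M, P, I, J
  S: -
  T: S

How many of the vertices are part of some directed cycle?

9

A vertex is on a directed cycle iff it belongs to a strongly connected component of size ≥ 2 (or has a self-loop).
The vertices on cycles are {I, J, K, L, M, N, O, Q, R} — 9 in total.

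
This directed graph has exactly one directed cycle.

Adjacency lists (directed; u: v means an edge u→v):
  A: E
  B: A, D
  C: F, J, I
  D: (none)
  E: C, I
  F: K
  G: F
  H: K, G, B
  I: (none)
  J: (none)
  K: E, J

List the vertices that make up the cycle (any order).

C, E, F, K

DFS with gray/black marking from K:
K gray
  E gray
    C gray
      F gray
        F→K: K is gray → back edge
Back edge closes the cycle K → E → C → F → K; its vertices are {C, E, F, K}.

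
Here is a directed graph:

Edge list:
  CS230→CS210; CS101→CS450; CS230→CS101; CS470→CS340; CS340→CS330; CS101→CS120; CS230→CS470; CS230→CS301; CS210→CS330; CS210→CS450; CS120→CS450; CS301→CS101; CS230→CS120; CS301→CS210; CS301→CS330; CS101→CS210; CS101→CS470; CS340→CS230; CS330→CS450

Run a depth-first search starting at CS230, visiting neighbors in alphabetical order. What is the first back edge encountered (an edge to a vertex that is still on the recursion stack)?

CS340->CS230

DFS from CS230 (visiting neighbors in alphabetical order); mark gray on enter, black on exit:
CS230 gray
  CS101 gray
    CS120 gray
      CS450 gray
      CS450 black
    CS120 black
    CS210 gray
      CS330 gray
        CS330→CS450: CS450 black — skip
      CS330 black
      CS210→CS450: CS450 black — skip
    CS210 black
    CS101→CS450: CS450 black — skip
    CS470 gray
      CS340 gray
        CS340→CS230: CS230 is gray → back edge
First back edge: CS340 → CS230.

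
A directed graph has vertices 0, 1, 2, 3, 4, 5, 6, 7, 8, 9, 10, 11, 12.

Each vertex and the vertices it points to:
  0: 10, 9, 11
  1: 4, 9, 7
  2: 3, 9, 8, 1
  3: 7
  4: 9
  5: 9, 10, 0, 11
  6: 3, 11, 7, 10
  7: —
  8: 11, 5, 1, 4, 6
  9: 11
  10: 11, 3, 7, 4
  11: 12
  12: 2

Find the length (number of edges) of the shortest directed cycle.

4

For each vertex v, BFS finds the shortest path from v back to v.
The shortest such closed walk is 2 → 8 → 11 → 12 → 2, length 4.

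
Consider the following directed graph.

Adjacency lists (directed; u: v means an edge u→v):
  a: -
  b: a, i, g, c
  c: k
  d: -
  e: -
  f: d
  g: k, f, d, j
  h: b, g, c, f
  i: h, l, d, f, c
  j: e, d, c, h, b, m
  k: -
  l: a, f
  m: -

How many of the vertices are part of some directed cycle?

5

A vertex is on a directed cycle iff it belongs to a strongly connected component of size ≥ 2 (or has a self-loop).
The vertices on cycles are {b, g, h, i, j} — 5 in total.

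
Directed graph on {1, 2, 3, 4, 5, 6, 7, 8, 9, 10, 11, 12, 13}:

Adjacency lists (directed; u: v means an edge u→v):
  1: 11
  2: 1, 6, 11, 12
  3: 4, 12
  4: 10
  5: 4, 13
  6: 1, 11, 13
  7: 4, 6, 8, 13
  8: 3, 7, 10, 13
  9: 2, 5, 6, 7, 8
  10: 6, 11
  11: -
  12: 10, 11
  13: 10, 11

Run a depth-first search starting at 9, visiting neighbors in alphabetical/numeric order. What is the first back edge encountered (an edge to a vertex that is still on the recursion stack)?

10->6

DFS from 9 (visiting neighbors in alphabetical/numeric order); mark gray on enter, black on exit:
9 gray
  2 gray
    1 gray
      11 gray
      11 black
    1 black
    6 gray
      6→1: 1 black — skip
      6→11: 11 black — skip
      13 gray
        10 gray
          10→6: 6 is gray → back edge
First back edge: 10 → 6.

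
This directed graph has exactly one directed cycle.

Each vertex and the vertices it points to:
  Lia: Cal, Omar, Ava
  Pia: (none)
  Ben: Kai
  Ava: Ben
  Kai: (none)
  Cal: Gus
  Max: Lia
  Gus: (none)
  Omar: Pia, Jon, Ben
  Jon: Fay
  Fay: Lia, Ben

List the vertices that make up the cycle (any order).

Fay, Jon, Lia, Omar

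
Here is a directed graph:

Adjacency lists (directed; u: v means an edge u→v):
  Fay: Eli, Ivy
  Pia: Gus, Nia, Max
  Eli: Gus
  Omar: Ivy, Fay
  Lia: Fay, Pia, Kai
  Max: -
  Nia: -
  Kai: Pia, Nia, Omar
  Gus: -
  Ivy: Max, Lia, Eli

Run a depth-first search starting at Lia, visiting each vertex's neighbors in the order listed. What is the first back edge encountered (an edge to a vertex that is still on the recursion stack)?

Ivy→Lia

DFS from Lia (visiting each vertex's neighbors in the order listed); mark gray on enter, black on exit:
Lia gray
  Fay gray
    Eli gray
      Gus gray
      Gus black
    Eli black
    Ivy gray
      Max gray
      Max black
      Ivy→Lia: Lia is gray → back edge
First back edge: Ivy → Lia.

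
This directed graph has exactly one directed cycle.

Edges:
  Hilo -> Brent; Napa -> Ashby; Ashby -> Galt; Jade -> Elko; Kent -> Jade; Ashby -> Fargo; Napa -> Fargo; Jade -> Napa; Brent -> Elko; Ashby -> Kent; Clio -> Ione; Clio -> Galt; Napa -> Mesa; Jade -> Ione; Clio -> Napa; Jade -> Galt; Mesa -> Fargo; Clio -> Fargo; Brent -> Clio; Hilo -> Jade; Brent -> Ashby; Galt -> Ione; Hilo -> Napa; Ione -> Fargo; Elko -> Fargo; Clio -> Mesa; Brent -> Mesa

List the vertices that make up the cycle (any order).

DFS with gray/black marking from Napa:
Napa gray
  Ashby gray
    Fargo gray
    Fargo black
    Galt gray
      Ione gray
        Ione→Fargo: Fargo black — skip
      Ione black
    Galt black
    Kent gray
      Jade gray
        Jade→Napa: Napa is gray → back edge
Back edge closes the cycle Napa → Ashby → Kent → Jade → Napa; its vertices are {Jade, Kent, Napa, Ashby}.

Jade, Kent, Napa, Ashby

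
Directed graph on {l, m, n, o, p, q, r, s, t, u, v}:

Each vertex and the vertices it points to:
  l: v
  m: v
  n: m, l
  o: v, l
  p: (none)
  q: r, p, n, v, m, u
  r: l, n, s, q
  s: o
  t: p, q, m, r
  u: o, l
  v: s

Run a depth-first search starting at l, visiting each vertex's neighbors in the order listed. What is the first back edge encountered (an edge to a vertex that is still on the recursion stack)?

o→v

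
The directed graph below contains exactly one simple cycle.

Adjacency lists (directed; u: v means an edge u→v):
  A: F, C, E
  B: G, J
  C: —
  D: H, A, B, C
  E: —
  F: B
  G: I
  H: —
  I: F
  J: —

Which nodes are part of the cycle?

B, F, G, I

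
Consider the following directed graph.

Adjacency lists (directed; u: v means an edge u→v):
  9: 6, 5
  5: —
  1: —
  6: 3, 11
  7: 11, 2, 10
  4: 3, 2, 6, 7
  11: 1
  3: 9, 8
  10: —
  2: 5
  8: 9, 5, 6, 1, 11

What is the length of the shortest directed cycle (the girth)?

For each vertex v, BFS finds the shortest path from v back to v.
The shortest such closed walk is 6 → 3 → 8 → 6, length 3.

3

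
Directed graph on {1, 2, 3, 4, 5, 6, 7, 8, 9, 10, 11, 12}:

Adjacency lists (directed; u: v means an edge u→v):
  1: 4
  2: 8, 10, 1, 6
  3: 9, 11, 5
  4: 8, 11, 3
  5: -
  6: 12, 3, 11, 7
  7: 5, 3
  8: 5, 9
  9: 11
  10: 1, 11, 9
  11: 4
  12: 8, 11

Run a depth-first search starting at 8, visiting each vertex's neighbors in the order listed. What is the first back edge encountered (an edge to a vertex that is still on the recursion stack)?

DFS from 8 (visiting each vertex's neighbors in the order listed); mark gray on enter, black on exit:
8 gray
  5 gray
  5 black
  9 gray
    11 gray
      4 gray
        4→8: 8 is gray → back edge
First back edge: 4 → 8.

4->8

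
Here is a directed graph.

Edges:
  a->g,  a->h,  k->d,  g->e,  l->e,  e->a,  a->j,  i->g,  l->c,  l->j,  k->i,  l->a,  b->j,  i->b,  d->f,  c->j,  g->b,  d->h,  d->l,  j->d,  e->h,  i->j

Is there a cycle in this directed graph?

DFS with white/gray/black marking, starting from i:
i gray
  g gray
    e gray
      a gray
        a→g: g is gray → back edge
Back edge found, so a cycle exists: g → e → a → g.

Yes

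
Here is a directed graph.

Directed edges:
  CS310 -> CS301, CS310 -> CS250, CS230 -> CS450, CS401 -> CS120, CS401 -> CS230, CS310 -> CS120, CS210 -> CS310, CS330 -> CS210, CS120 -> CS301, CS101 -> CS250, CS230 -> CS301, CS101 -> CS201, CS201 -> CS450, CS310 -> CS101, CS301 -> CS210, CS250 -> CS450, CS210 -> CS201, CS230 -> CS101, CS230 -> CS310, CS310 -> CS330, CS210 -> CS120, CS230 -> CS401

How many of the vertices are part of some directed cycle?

7

A vertex is on a directed cycle iff it belongs to a strongly connected component of size ≥ 2 (or has a self-loop).
The vertices on cycles are {CS120, CS210, CS230, CS301, CS310, CS330, CS401} — 7 in total.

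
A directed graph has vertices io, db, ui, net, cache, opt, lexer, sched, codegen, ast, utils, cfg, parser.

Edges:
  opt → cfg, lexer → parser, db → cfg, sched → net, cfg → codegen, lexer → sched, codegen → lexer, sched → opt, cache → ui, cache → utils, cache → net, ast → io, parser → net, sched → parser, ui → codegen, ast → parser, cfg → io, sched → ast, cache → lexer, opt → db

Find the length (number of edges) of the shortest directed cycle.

For each vertex v, BFS finds the shortest path from v back to v.
The shortest such closed walk is lexer → sched → opt → cfg → codegen → lexer, length 5.

5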